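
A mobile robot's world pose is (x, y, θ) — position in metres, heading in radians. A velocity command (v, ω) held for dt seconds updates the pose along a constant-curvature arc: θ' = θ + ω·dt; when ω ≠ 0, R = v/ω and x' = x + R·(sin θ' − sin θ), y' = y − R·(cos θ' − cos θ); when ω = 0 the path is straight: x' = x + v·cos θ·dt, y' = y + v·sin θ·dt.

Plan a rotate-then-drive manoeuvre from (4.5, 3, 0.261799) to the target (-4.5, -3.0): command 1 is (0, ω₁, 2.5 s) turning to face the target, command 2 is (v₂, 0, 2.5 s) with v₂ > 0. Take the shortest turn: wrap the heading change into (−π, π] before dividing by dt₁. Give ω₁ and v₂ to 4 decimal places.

ω₁ = -1.1262, v₂ = 4.3267

heading to target = atan2(-3−3, -4.5−4.5) = -2.5536
Δθ = wrap(-2.5536 − 0.2618) = -2.8154; ω₁ = Δθ/dt₁ = -1.1262
distance = √((-4.5−4.5)² + (-3−3)²) = 10.8167; v₂ = distance/dt₂ = 4.3267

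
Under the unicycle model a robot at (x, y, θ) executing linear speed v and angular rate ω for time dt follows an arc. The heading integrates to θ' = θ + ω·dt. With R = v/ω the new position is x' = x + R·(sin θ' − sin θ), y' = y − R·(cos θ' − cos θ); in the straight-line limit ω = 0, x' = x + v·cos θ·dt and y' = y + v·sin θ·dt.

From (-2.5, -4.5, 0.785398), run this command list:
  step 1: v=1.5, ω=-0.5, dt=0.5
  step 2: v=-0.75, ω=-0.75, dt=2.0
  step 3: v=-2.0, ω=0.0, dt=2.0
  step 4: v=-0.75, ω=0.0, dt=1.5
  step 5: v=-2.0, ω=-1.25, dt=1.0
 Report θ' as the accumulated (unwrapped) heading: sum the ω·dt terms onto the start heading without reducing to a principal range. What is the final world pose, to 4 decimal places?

step 1: θ'=0.5354 (R=-3.0000) → pose (-1.9092, -4.0411, 0.5354)
step 2: θ'=-0.9646 (R=1.0000) → pose (-3.2412, -3.7508, -0.9646)
step 3: θ'=-0.9646 (straight) → pose (-5.5202, -0.4635, -0.9646)
step 4: θ'=-0.9646 (straight) → pose (-6.1612, 0.4610, -0.9646)
step 5: θ'=-2.2146 (R=1.6000) → pose (-6.1260, 2.3330, -2.2146)

(-6.1260, 2.3330, -2.2146)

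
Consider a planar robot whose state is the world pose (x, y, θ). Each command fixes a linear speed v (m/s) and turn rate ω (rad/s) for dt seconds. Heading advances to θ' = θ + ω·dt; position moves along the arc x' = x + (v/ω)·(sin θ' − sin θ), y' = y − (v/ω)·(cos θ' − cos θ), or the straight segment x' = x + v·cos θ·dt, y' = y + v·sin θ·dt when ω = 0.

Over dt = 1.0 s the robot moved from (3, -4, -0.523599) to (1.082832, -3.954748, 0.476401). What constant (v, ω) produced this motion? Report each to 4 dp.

v = -2.0000, ω = 1.0000

Δθ = 0.476401 − -0.523599 = 1.000000
ω = Δθ/dt = 1.000000/1.0 = 1.0000
R = Δx/(sin θ' − sin θ) = -2.0000
v = R·ω = -2.0000·1.0000 = -2.0000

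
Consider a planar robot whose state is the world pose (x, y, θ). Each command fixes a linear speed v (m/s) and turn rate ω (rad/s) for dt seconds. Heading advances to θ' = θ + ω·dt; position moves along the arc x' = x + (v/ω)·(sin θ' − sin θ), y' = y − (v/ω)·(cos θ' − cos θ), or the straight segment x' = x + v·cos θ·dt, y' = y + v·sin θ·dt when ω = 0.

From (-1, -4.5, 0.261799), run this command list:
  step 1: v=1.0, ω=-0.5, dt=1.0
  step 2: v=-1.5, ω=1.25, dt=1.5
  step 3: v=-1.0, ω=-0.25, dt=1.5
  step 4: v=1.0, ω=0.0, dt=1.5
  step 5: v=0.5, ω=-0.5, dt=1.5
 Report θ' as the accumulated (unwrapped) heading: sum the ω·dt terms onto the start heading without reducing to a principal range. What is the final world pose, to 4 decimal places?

step 1: θ'=-0.2382 (R=-2.0000) → pose (-0.0105, -4.4883, -0.2382)
step 2: θ'=1.6368 (R=-1.2000) → pose (-1.4910, -5.7336, 1.6368)
step 3: θ'=1.2618 (R=4.0000) → pose (-1.6717, -7.2138, 1.2618)
step 4: θ'=1.2618 (straight) → pose (-1.2156, -5.7849, 1.2618)
step 5: θ'=0.5118 (R=-1.0000) → pose (-0.7527, -5.2171, 0.5118)

(-0.7527, -5.2171, 0.5118)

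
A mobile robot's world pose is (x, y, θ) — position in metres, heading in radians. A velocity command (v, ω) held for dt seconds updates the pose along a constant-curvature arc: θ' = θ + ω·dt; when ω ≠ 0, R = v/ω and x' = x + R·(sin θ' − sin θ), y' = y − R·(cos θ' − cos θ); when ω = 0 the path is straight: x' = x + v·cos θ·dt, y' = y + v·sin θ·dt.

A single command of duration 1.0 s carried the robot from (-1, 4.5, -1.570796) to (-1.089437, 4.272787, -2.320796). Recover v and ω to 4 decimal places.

Δθ = -2.320796 − -1.570796 = -0.750000
ω = Δθ/dt = -0.750000/1.0 = -0.7500
R = −Δy/(cos θ' − cos θ) = -0.3333
v = R·ω = -0.3333·-0.7500 = 0.2500

v = 0.2500, ω = -0.7500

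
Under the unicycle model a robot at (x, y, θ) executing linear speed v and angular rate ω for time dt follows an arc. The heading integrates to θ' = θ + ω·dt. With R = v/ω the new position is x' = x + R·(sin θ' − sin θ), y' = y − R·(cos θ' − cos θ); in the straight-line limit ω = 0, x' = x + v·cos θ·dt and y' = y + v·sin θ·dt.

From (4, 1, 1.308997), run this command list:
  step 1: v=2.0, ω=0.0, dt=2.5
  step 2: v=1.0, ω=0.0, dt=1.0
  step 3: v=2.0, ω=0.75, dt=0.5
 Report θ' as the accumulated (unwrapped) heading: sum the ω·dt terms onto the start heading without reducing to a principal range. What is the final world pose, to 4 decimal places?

(5.6267, 7.7870, 1.6840)

step 1: θ'=1.3090 (straight) → pose (5.2941, 5.8296, 1.3090)
step 2: θ'=1.3090 (straight) → pose (5.5529, 6.7956, 1.3090)
step 3: θ'=1.6840 (R=2.6667) → pose (5.6267, 7.7870, 1.6840)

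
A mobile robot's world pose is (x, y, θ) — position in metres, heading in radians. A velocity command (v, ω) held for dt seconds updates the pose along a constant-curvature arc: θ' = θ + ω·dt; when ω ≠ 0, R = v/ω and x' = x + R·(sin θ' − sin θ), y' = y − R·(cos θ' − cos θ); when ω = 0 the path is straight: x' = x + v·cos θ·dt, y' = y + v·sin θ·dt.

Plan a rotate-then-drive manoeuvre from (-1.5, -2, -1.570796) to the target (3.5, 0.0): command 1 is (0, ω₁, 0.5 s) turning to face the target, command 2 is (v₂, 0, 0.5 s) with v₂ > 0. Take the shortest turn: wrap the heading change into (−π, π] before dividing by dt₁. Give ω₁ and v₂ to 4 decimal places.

heading to target = atan2(0−-2, 3.5−-1.5) = 0.3805
Δθ = wrap(0.3805 − -1.5708) = 1.9513; ω₁ = Δθ/dt₁ = 3.9026
distance = √((3.5−-1.5)² + (0−-2)²) = 5.3852; v₂ = distance/dt₂ = 10.7703

ω₁ = 3.9026, v₂ = 10.7703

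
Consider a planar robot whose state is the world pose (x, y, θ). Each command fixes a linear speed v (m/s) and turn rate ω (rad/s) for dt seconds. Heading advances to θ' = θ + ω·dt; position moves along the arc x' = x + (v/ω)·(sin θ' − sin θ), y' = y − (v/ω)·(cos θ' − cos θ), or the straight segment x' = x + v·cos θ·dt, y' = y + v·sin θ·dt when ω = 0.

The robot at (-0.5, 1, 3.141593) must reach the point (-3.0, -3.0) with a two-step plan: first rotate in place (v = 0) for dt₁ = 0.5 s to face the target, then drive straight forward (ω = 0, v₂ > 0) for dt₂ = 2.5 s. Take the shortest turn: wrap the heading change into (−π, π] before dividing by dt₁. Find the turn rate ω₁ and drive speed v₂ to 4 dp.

heading to target = atan2(-3−1, -3−-0.5) = -2.1294
Δθ = wrap(-2.1294 − 3.1416) = 1.0122; ω₁ = Δθ/dt₁ = 2.0244
distance = √((-3−-0.5)² + (-3−1)²) = 4.7170; v₂ = distance/dt₂ = 1.8868

ω₁ = 2.0244, v₂ = 1.8868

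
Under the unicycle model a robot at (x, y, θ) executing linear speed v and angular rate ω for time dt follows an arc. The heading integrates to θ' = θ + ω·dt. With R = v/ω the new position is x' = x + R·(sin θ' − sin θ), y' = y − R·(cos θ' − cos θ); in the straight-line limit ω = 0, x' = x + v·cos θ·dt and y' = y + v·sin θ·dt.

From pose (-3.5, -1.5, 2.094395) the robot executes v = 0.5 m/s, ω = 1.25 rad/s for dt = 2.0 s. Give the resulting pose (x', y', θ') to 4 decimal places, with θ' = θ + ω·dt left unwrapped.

θ' = 2.0944 + 1.25·2.0 = 4.5944
R = v/ω = 0.5/1.25 = 0.4000
x' = -3.5 + 0.4000·(sin 4.5944 − sin 2.0944) = -4.2436
y' = -1.5 − 0.4000·(cos 4.5944 − cos 2.0944) = -1.6529

(-4.2436, -1.6529, 4.5944)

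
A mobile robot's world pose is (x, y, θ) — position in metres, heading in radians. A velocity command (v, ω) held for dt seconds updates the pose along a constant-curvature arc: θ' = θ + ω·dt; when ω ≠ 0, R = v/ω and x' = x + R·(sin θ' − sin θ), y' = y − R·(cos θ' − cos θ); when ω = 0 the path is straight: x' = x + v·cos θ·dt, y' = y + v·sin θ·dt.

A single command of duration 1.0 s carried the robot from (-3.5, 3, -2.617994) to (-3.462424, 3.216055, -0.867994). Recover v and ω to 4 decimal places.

Δθ = -0.867994 − -2.617994 = 1.750000
ω = Δθ/dt = 1.750000/1.0 = 1.7500
R = −Δy/(cos θ' − cos θ) = -0.1429
v = R·ω = -0.1429·1.7500 = -0.2500

v = -0.2500, ω = 1.7500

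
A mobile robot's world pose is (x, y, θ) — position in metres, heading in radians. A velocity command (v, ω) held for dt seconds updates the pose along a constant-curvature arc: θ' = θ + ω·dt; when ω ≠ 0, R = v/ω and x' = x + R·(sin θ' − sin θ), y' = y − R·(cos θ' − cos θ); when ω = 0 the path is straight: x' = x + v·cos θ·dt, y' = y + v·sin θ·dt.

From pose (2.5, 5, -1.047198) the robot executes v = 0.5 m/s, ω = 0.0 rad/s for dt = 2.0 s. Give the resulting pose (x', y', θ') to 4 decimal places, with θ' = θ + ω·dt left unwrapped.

θ' = -1.0472 + 0.0·2.0 = -1.0472
ω = 0 → straight: x' = 2.5 + 0.5·cos(-1.0472)·2.0 = 3.0000
y' = 5 + 0.5·sin(-1.0472)·2.0 = 4.1340

(3.0000, 4.1340, -1.0472)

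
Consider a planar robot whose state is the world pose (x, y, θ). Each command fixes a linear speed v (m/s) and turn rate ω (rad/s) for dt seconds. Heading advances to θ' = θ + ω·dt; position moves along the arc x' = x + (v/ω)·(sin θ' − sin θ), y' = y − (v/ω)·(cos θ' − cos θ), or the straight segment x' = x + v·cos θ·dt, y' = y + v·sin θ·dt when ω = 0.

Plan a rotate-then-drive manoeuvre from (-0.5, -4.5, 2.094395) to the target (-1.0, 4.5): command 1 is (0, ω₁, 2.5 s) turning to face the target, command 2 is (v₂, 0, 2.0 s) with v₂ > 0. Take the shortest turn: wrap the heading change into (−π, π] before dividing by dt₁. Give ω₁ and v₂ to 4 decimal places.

ω₁ = -0.1872, v₂ = 4.5069

heading to target = atan2(4.5−-4.5, -1−-0.5) = 1.6263
Δθ = wrap(1.6263 − 2.0944) = -0.4681; ω₁ = Δθ/dt₁ = -0.1872
distance = √((-1−-0.5)² + (4.5−-4.5)²) = 9.0139; v₂ = distance/dt₂ = 4.5069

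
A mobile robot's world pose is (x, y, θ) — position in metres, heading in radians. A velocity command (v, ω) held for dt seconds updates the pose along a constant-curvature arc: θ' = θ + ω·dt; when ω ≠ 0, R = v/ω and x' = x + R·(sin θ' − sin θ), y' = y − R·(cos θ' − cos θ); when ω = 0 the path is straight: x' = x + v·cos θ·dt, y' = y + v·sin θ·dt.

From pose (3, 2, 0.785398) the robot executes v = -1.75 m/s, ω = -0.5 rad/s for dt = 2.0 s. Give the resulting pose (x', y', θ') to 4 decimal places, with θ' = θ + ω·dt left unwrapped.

θ' = 0.7854 + -0.5·2.0 = -0.2146
R = v/ω = -1.75/-0.5 = 3.5000
x' = 3 + 3.5000·(sin -0.2146 − sin 0.7854) = -0.2202
y' = 2 − 3.5000·(cos -0.2146 − cos 0.7854) = 1.0552

(-0.2202, 1.0552, -0.2146)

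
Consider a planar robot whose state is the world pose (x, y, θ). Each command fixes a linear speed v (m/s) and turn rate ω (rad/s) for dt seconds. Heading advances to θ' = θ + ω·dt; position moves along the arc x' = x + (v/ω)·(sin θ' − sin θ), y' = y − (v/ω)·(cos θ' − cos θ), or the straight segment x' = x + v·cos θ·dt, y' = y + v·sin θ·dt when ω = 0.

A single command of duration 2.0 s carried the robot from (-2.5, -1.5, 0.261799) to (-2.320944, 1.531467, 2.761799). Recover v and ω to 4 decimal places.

Δθ = 2.761799 − 0.261799 = 2.500000
ω = Δθ/dt = 2.500000/2.0 = 1.2500
R = −Δy/(cos θ' − cos θ) = 1.6000
v = R·ω = 1.6000·1.2500 = 2.0000

v = 2.0000, ω = 1.2500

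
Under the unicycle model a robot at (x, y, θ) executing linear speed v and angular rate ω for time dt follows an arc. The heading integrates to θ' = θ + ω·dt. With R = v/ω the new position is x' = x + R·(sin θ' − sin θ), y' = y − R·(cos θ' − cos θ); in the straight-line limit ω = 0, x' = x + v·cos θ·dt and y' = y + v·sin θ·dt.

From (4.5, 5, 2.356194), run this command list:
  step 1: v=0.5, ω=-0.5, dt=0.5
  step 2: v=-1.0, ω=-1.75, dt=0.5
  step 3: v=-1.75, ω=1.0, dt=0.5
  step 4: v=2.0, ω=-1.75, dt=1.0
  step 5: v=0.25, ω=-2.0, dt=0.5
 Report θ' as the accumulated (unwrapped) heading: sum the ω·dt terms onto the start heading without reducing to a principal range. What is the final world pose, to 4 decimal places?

(5.5706, 5.1184, -1.0188)

step 1: θ'=2.1062 (R=-1.0000) → pose (4.3470, 5.1969, 2.1062)
step 2: θ'=1.2312 (R=0.5714) → pose (4.3944, 4.7150, 1.2312)
step 3: θ'=1.7312 (R=-1.7500) → pose (4.3169, 3.8526, 1.7312)
step 4: θ'=-0.0188 (R=-1.1429) → pose (5.4666, 5.1778, -0.0188)
step 5: θ'=-1.0188 (R=-0.1250) → pose (5.5706, 5.1184, -1.0188)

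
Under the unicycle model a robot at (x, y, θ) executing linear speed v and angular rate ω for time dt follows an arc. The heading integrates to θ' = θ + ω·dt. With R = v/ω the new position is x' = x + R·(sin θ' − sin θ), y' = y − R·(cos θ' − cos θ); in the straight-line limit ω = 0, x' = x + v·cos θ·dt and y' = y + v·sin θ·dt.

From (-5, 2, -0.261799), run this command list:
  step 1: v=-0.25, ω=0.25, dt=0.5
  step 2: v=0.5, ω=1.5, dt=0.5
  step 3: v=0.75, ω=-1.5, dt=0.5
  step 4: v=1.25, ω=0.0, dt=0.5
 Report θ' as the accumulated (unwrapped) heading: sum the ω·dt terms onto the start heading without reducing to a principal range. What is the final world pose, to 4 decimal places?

step 1: θ'=-0.1368 (R=-1.0000) → pose (-5.1224, 2.0247, -0.1368)
step 2: θ'=0.6132 (R=0.3333) → pose (-4.8852, 2.0823, 0.6132)
step 3: θ'=-0.1368 (R=-0.5000) → pose (-4.5292, 2.1688, -0.1368)
step 4: θ'=-0.1368 (straight) → pose (-3.9101, 2.0835, -0.1368)

(-3.9101, 2.0835, -0.1368)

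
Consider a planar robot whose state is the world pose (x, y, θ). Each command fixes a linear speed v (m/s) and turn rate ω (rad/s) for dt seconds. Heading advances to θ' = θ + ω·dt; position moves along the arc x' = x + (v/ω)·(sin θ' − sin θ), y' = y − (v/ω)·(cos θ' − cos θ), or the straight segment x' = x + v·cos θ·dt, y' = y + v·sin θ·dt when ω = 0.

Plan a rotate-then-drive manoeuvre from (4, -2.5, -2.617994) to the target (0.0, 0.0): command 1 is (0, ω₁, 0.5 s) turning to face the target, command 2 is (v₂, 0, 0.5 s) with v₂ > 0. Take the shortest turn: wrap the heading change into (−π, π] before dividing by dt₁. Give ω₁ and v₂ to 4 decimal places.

ω₁ = -2.1644, v₂ = 9.4340

heading to target = atan2(0−-2.5, 0−4) = 2.5830
Δθ = wrap(2.5830 − -2.6180) = -1.0822; ω₁ = Δθ/dt₁ = -2.1644
distance = √((0−4)² + (0−-2.5)²) = 4.7170; v₂ = distance/dt₂ = 9.4340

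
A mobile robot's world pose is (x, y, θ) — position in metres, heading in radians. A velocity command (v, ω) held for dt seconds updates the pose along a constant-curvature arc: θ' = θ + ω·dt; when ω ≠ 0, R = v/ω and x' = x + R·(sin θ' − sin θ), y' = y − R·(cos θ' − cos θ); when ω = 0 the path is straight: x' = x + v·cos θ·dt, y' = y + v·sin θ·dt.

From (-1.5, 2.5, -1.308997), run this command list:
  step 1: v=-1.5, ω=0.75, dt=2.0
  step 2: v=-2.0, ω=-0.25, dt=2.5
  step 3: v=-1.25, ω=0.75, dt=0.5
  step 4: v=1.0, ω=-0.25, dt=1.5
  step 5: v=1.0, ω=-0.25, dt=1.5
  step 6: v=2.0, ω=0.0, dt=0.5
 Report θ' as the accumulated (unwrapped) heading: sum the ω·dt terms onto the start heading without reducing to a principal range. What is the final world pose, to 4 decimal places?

step 1: θ'=0.1910 (R=-2.0000) → pose (-3.8115, 3.9460, 0.1910)
step 2: θ'=-0.4340 (R=8.0000) → pose (-8.6943, 4.5422, -0.4340)
step 3: θ'=-0.0590 (R=-1.6667) → pose (-9.2969, 4.6938, -0.0590)
step 4: θ'=-0.4340 (R=-4.0000) → pose (-7.8507, 4.3299, -0.4340)
step 5: θ'=-0.8090 (R=-4.0000) → pose (-6.6383, 3.4616, -0.8090)
step 6: θ'=-0.8090 (straight) → pose (-5.9481, 2.7380, -0.8090)

(-5.9481, 2.7380, -0.8090)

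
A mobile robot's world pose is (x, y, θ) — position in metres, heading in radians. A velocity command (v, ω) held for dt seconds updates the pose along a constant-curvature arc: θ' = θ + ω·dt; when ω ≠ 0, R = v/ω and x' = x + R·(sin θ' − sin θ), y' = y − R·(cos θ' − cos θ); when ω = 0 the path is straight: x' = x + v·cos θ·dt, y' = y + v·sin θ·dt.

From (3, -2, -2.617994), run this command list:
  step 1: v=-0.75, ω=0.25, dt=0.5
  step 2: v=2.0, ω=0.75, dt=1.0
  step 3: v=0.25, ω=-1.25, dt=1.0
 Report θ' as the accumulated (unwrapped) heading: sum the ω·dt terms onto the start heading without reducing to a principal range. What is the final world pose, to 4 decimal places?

(2.1284, -3.6245, -2.9930)

step 1: θ'=-2.4930 (R=-3.0000) → pose (3.3122, -1.7927, -2.4930)
step 2: θ'=-1.7430 (R=2.6667) → pose (2.2958, -3.4609, -1.7430)
step 3: θ'=-2.9930 (R=-0.2000) → pose (2.1284, -3.6245, -2.9930)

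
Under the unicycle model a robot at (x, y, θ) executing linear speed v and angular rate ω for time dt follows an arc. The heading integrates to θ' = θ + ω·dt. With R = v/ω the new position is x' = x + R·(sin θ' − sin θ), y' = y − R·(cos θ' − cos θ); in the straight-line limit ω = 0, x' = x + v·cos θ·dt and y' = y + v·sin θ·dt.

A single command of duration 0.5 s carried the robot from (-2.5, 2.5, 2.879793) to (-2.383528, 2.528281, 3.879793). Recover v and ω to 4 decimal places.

Δθ = 3.879793 − 2.879793 = 1.000000
ω = Δθ/dt = 1.000000/0.5 = 2.0000
R = Δx/(sin θ' − sin θ) = -0.1250
v = R·ω = -0.1250·2.0000 = -0.2500

v = -0.2500, ω = 2.0000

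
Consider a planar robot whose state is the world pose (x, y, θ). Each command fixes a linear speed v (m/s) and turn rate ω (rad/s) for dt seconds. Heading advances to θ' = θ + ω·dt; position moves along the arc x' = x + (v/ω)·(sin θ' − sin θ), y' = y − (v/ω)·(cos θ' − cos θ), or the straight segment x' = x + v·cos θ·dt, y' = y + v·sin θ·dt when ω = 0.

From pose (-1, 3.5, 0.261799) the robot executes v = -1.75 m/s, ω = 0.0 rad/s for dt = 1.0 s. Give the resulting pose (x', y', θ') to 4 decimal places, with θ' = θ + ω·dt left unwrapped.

θ' = 0.2618 + 0.0·1.0 = 0.2618
ω = 0 → straight: x' = -1 + -1.75·cos(0.2618)·1.0 = -2.6904
y' = 3.5 + -1.75·sin(0.2618)·1.0 = 3.0471

(-2.6904, 3.0471, 0.2618)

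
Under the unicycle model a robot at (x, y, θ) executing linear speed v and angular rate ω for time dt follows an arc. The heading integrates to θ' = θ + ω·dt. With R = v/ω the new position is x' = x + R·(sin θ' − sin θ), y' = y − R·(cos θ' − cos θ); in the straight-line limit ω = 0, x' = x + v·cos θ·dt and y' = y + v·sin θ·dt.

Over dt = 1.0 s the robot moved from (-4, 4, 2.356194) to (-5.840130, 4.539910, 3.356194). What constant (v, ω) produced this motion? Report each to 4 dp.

Δθ = 3.356194 − 2.356194 = 1.000000
ω = Δθ/dt = 1.000000/1.0 = 1.0000
R = Δx/(sin θ' − sin θ) = 2.0000
v = R·ω = 2.0000·1.0000 = 2.0000

v = 2.0000, ω = 1.0000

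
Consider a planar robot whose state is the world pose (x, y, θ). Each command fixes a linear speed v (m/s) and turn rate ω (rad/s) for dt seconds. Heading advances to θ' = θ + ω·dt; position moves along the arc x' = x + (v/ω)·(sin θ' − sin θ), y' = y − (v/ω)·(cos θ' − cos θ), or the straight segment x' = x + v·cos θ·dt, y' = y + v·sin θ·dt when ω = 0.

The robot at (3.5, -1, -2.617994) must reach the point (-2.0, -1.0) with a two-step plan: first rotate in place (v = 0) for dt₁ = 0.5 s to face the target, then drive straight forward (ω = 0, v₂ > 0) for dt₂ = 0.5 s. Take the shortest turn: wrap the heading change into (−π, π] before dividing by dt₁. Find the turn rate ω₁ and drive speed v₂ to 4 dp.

ω₁ = -1.0472, v₂ = 11.0000

heading to target = atan2(-1−-1, -2−3.5) = 3.1416
Δθ = wrap(3.1416 − -2.6180) = -0.5236; ω₁ = Δθ/dt₁ = -1.0472
distance = √((-2−3.5)² + (-1−-1)²) = 5.5000; v₂ = distance/dt₂ = 11.0000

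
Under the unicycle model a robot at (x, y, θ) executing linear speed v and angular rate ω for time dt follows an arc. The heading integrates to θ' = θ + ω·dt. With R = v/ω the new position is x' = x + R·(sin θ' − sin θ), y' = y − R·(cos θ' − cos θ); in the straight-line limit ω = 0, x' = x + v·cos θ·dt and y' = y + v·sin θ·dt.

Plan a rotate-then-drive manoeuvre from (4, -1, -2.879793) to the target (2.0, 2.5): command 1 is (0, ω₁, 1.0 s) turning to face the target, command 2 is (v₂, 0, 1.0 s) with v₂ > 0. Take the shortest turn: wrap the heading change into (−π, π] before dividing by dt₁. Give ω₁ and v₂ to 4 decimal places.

ω₁ = -1.3134, v₂ = 4.0311

heading to target = atan2(2.5−-1, 2−4) = 2.0899
Δθ = wrap(2.0899 − -2.8798) = -1.3134; ω₁ = Δθ/dt₁ = -1.3134
distance = √((2−4)² + (2.5−-1)²) = 4.0311; v₂ = distance/dt₂ = 4.0311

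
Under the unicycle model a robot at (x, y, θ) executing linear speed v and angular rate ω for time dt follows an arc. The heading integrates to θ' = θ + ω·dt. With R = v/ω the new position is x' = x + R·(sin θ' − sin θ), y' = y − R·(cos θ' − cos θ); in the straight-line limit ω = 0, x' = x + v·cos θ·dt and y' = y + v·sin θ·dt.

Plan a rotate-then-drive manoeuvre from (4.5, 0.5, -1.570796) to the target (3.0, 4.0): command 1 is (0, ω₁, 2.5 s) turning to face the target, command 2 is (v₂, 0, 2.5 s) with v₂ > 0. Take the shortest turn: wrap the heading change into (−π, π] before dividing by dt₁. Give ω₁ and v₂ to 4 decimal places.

heading to target = atan2(4−0.5, 3−4.5) = 1.9757
Δθ = wrap(1.9757 − -1.5708) = -2.7367; ω₁ = Δθ/dt₁ = -1.0947
distance = √((3−4.5)² + (4−0.5)²) = 3.8079; v₂ = distance/dt₂ = 1.5232

ω₁ = -1.0947, v₂ = 1.5232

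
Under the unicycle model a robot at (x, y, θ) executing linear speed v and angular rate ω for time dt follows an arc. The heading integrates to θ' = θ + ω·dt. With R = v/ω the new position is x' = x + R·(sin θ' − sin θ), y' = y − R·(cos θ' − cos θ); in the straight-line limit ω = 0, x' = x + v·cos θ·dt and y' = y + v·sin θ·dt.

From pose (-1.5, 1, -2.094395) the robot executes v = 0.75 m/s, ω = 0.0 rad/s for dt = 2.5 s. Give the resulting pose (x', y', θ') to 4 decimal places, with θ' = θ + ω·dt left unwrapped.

(-2.4375, -0.6238, -2.0944)

θ' = -2.0944 + 0.0·2.5 = -2.0944
ω = 0 → straight: x' = -1.5 + 0.75·cos(-2.0944)·2.5 = -2.4375
y' = 1 + 0.75·sin(-2.0944)·2.5 = -0.6238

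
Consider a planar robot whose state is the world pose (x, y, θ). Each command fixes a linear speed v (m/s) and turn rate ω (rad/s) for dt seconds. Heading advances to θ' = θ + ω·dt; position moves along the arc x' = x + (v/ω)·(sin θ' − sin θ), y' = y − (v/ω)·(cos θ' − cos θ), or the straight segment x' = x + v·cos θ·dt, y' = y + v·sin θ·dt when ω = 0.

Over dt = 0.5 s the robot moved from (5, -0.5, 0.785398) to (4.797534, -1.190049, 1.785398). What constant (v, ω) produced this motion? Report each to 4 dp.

v = -1.5000, ω = 2.0000

Δθ = 1.785398 − 0.785398 = 1.000000
ω = Δθ/dt = 1.000000/0.5 = 2.0000
R = −Δy/(cos θ' − cos θ) = -0.7500
v = R·ω = -0.7500·2.0000 = -1.5000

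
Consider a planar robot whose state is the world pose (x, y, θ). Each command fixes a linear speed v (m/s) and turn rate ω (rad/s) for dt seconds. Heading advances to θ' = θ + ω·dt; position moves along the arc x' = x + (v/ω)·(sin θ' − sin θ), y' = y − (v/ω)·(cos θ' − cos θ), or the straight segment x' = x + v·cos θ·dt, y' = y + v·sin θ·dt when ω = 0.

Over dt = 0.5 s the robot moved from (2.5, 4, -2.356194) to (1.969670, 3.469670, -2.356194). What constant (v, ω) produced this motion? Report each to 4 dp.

v = 1.5000, ω = 0.0000

Δθ = -2.356194 − -2.356194 = 0.000000
ω = Δθ/dt = 0.000000/0.5 = 0.0000
ω = 0 → v = (Δx·cos θ + Δy·sin θ)/dt = 1.5000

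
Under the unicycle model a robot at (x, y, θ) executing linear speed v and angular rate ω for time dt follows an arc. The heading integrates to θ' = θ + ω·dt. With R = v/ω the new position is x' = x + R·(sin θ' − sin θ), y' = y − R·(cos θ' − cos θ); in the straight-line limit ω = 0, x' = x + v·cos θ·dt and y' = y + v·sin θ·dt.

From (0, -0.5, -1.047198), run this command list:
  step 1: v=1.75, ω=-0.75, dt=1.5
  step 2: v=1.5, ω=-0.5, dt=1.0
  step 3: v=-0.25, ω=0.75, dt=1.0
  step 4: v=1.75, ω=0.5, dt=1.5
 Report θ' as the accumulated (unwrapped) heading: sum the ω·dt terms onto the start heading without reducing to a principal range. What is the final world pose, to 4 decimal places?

(-0.9907, -6.3456, -1.1722)

step 1: θ'=-2.1722 (R=-2.3333) → pose (-0.0968, -2.9869, -2.1722)
step 2: θ'=-2.6722 (R=-3.0000) → pose (-1.2134, -3.9650, -2.6722)
step 3: θ'=-1.9222 (R=-0.3333) → pose (-1.0512, -3.7825, -1.9222)
step 4: θ'=-1.1722 (R=3.5000) → pose (-0.9907, -6.3456, -1.1722)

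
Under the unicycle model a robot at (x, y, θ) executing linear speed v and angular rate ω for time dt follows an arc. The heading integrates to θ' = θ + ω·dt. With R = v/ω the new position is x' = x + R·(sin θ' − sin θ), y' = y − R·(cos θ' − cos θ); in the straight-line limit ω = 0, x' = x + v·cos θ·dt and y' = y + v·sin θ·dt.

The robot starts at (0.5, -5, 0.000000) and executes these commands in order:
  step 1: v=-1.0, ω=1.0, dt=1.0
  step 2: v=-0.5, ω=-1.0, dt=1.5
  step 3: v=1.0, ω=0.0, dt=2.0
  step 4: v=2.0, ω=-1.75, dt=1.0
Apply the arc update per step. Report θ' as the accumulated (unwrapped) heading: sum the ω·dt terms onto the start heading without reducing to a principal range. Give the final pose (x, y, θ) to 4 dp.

step 1: θ'=1.0000 (R=-1.0000) → pose (-0.3415, -5.4597, 1.0000)
step 2: θ'=-0.5000 (R=0.5000) → pose (-1.0019, -5.6283, -0.5000)
step 3: θ'=-0.5000 (straight) → pose (0.7532, -6.5872, -0.5000)
step 4: θ'=-2.2500 (R=-1.1429) → pose (1.0946, -8.3081, -2.2500)

(1.0946, -8.3081, -2.2500)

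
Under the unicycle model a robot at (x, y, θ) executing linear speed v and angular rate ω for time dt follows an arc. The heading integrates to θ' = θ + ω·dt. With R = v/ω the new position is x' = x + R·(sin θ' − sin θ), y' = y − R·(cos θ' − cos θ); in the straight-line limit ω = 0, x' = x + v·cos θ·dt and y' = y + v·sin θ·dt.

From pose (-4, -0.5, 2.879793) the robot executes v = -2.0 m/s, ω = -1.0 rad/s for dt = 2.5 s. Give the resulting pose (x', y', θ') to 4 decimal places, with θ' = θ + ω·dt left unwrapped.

(-3.7762, -4.2893, 0.3798)

θ' = 2.8798 + -1.0·2.5 = 0.3798
R = v/ω = -2.0/-1.0 = 2.0000
x' = -4 + 2.0000·(sin 0.3798 − sin 2.8798) = -3.7762
y' = -0.5 − 2.0000·(cos 0.3798 − cos 2.8798) = -4.2893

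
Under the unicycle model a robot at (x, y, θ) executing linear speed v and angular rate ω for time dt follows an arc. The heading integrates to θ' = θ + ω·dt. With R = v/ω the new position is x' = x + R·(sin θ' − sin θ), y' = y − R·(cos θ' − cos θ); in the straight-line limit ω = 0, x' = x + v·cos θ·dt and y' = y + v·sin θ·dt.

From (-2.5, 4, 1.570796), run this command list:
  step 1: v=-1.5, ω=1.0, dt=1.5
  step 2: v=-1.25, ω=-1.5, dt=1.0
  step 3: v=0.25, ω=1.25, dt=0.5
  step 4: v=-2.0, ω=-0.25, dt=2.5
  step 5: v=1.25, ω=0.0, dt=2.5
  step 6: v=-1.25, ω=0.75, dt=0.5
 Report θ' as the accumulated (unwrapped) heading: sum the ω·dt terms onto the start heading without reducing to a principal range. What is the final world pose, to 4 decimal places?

(1.2586, -0.3767, 1.9458)

step 1: θ'=3.0708 (R=-1.5000) → pose (-1.1061, 2.5038, 3.0708)
step 2: θ'=1.5708 (R=0.8333) → pose (-0.3317, 1.6725, 1.5708)
step 3: θ'=2.1958 (R=0.2000) → pose (-0.3695, 1.7895, 2.1958)
step 4: θ'=1.5708 (R=8.0000) → pose (1.1428, -2.8912, 1.5708)
step 5: θ'=1.5708 (straight) → pose (1.1428, 0.2338, 1.5708)
step 6: θ'=1.9458 (R=-1.6667) → pose (1.2586, -0.3767, 1.9458)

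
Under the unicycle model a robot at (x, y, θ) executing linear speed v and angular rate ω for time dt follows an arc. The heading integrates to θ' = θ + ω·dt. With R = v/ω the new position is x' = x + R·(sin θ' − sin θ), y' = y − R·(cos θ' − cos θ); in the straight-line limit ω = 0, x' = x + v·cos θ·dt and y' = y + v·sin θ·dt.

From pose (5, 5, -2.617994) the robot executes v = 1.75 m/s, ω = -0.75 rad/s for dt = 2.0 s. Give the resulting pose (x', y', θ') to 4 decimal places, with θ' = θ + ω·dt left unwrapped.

θ' = -2.6180 + -0.75·2.0 = -4.1180
R = v/ω = 1.75/-0.75 = -2.3333
x' = 5 + -2.3333·(sin -4.1180 − sin -2.6180) = 1.9002
y' = 5 − -2.3333·(cos -4.1180 − cos -2.6180) = 5.7140

(1.9002, 5.7140, -4.1180)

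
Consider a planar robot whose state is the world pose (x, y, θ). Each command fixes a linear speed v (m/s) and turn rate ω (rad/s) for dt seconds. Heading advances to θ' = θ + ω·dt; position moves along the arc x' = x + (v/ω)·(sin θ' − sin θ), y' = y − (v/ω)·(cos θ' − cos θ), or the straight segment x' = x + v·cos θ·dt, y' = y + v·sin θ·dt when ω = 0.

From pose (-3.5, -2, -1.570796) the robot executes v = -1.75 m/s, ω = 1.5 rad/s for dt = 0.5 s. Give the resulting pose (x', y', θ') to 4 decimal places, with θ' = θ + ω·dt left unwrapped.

θ' = -1.5708 + 1.5·0.5 = -0.8208
R = v/ω = -1.75/1.5 = -1.1667
x' = -3.5 + -1.1667·(sin -0.8208 − sin -1.5708) = -3.8130
y' = -2 − -1.1667·(cos -0.8208 − cos -1.5708) = -1.2048

(-3.8130, -1.2048, -0.8208)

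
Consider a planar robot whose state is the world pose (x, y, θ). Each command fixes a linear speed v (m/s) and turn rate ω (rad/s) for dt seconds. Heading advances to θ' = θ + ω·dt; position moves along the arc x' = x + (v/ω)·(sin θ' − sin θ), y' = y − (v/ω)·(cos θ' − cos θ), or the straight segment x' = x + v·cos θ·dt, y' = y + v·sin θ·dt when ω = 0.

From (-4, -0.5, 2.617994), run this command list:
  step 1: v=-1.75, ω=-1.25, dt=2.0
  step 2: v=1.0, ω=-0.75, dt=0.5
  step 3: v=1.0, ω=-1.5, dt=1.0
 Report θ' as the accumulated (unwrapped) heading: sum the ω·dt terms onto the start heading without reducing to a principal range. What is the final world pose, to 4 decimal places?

step 1: θ'=0.1180 (R=1.4000) → pose (-4.5352, -3.1027, 0.1180)
step 2: θ'=-0.2570 (R=-1.3333) → pose (-4.0393, -3.1372, -0.2570)
step 3: θ'=-1.7570 (R=-0.6667) → pose (-3.5536, -3.9054, -1.7570)

(-3.5536, -3.9054, -1.7570)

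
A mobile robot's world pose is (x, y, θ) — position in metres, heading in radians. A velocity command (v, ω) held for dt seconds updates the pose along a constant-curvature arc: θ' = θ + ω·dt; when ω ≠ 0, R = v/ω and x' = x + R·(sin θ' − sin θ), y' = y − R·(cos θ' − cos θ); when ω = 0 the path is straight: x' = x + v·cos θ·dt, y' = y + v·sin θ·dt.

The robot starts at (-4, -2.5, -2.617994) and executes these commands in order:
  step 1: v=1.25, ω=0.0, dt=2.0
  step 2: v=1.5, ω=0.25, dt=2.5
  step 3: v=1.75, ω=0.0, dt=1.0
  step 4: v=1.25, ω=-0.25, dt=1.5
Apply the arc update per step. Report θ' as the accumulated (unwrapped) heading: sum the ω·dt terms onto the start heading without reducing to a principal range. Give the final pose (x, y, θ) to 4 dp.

(-10.4227, -9.6121, -2.3680)

step 1: θ'=-2.6180 (straight) → pose (-6.1651, -3.7500, -2.6180)
step 2: θ'=-1.9930 (R=6.0000) → pose (-8.6382, -6.4876, -1.9930)
step 3: θ'=-1.9930 (straight) → pose (-9.3553, -8.0839, -1.9930)
step 4: θ'=-2.3680 (R=-5.0000) → pose (-10.4227, -9.6121, -2.3680)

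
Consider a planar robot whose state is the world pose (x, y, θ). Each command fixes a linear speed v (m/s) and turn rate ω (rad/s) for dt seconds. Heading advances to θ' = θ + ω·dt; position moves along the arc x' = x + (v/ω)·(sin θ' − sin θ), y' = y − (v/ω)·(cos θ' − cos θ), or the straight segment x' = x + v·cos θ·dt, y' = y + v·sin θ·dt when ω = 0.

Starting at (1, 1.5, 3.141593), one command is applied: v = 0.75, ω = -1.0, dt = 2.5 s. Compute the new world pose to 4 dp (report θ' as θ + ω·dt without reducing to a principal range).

θ' = 3.1416 + -1.0·2.5 = 0.6416
R = v/ω = 0.75/-1.0 = -0.7500
x' = 1 + -0.7500·(sin 0.6416 − sin 3.1416) = 0.5511
y' = 1.5 − -0.7500·(cos 0.6416 − cos 3.1416) = 2.8509

(0.5511, 2.8509, 0.6416)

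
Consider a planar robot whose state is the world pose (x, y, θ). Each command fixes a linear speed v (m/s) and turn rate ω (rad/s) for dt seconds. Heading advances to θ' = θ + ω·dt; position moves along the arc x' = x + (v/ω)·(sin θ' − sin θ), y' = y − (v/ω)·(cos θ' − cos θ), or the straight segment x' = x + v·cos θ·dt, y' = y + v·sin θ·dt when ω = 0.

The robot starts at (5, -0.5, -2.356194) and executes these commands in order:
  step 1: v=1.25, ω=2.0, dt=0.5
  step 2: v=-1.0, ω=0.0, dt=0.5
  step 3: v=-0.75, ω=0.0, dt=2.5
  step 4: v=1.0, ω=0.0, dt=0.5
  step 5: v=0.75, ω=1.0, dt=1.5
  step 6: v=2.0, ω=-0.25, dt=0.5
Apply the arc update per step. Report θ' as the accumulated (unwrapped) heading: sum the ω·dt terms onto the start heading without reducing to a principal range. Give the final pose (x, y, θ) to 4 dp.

(6.2683, 0.2556, 0.0188)

step 1: θ'=-1.3562 (R=0.6250) → pose (4.8313, -1.0750, -1.3562)
step 2: θ'=-1.3562 (straight) → pose (4.7248, -0.5865, -1.3562)
step 3: θ'=-1.3562 (straight) → pose (4.3255, 1.2455, -1.3562)
step 4: θ'=-1.3562 (straight) → pose (4.4320, 0.7569, -1.3562)
step 5: θ'=0.1438 (R=0.7500) → pose (5.2723, 0.1744, 0.1438)
step 6: θ'=0.0188 (R=-8.0000) → pose (6.2683, 0.2556, 0.0188)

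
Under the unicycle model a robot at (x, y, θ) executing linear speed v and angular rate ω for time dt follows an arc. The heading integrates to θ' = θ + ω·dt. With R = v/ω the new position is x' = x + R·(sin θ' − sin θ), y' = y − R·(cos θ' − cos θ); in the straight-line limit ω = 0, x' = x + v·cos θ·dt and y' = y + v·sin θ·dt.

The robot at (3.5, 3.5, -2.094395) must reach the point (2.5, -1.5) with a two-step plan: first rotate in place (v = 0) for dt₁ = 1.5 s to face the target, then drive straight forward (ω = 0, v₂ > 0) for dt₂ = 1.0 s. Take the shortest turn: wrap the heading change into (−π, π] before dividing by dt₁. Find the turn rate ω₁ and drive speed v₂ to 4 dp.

heading to target = atan2(-1.5−3.5, 2.5−3.5) = -1.7682
Δθ = wrap(-1.7682 − -2.0944) = 0.3262; ω₁ = Δθ/dt₁ = 0.2175
distance = √((2.5−3.5)² + (-1.5−3.5)²) = 5.0990; v₂ = distance/dt₂ = 5.0990

ω₁ = 0.2175, v₂ = 5.0990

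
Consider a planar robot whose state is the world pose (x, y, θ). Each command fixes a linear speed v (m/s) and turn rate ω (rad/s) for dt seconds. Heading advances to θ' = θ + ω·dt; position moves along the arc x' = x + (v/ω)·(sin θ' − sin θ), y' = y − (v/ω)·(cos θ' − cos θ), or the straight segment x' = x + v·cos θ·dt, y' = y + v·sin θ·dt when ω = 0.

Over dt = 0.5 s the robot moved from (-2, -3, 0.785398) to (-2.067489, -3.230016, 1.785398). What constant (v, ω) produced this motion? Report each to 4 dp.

v = -0.5000, ω = 2.0000

Δθ = 1.785398 − 0.785398 = 1.000000
ω = Δθ/dt = 1.000000/0.5 = 2.0000
R = −Δy/(cos θ' − cos θ) = -0.2500
v = R·ω = -0.2500·2.0000 = -0.5000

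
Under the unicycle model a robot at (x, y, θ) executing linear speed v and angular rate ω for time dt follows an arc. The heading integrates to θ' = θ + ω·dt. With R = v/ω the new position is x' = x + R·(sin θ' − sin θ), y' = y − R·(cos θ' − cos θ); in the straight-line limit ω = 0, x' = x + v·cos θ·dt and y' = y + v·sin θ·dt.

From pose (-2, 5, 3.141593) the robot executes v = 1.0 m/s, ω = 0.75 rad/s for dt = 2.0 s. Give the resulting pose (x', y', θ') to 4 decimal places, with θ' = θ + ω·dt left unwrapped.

(-3.3300, 3.7610, 4.6416)

θ' = 3.1416 + 0.75·2.0 = 4.6416
R = v/ω = 1.0/0.75 = 1.3333
x' = -2 + 1.3333·(sin 4.6416 − sin 3.1416) = -3.3300
y' = 5 − 1.3333·(cos 4.6416 − cos 3.1416) = 3.7610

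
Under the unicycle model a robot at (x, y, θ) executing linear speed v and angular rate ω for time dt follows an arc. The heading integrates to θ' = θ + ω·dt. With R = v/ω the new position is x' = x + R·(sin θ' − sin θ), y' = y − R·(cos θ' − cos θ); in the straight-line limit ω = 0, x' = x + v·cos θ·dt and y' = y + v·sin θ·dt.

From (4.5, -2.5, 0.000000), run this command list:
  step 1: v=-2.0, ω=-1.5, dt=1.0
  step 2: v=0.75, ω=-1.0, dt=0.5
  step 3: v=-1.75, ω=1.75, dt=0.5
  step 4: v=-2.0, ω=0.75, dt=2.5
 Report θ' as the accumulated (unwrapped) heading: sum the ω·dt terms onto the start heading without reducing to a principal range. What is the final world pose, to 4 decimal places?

step 1: θ'=-1.5000 (R=1.3333) → pose (3.1700, -1.2610, -1.5000)
step 2: θ'=-2.0000 (R=-0.7500) → pose (3.1039, -1.6261, -2.0000)
step 3: θ'=-1.1250 (R=-1.0000) → pose (3.0968, -0.7788, -1.1250)
step 4: θ'=0.7500 (R=-2.6667) → pose (-1.1269, 0.0225, 0.7500)

(-1.1269, 0.0225, 0.7500)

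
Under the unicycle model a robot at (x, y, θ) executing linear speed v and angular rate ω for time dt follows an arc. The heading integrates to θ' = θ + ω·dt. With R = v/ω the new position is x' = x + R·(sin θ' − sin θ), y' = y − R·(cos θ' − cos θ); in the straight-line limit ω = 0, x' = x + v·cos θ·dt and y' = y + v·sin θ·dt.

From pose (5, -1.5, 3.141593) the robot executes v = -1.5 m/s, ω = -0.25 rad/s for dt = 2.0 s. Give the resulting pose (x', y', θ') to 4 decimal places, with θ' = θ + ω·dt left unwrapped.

(7.8766, -2.2345, 2.6416)

θ' = 3.1416 + -0.25·2.0 = 2.6416
R = v/ω = -1.5/-0.25 = 6.0000
x' = 5 + 6.0000·(sin 2.6416 − sin 3.1416) = 7.8766
y' = -1.5 − 6.0000·(cos 2.6416 − cos 3.1416) = -2.2345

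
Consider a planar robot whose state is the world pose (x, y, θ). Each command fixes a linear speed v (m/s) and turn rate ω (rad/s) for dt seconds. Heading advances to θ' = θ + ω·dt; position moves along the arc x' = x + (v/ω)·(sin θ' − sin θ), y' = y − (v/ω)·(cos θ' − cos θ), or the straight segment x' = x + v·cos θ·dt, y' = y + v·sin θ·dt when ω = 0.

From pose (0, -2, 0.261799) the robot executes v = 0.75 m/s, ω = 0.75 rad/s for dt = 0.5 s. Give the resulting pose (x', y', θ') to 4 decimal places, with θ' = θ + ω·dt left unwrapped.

(0.3358, -1.8381, 0.6368)

θ' = 0.2618 + 0.75·0.5 = 0.6368
R = v/ω = 0.75/0.75 = 1.0000
x' = 0 + 1.0000·(sin 0.6368 − sin 0.2618) = 0.3358
y' = -2 − 1.0000·(cos 0.6368 − cos 0.2618) = -1.8381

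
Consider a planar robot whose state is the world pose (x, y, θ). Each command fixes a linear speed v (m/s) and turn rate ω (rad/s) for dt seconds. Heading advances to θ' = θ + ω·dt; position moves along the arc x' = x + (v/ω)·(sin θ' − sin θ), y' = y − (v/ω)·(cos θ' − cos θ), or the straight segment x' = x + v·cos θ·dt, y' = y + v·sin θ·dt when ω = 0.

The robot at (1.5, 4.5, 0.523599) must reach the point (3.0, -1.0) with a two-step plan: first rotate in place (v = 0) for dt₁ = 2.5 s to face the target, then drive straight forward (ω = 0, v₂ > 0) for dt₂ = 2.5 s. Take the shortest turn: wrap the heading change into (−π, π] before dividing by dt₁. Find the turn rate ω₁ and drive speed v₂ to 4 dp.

ω₁ = -0.7313, v₂ = 2.2804

heading to target = atan2(-1−4.5, 3−1.5) = -1.3045
Δθ = wrap(-1.3045 − 0.5236) = -1.8281; ω₁ = Δθ/dt₁ = -0.7313
distance = √((3−1.5)² + (-1−4.5)²) = 5.7009; v₂ = distance/dt₂ = 2.2804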